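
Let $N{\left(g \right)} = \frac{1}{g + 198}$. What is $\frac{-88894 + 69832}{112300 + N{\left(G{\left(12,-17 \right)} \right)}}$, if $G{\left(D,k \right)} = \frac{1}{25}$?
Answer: $- \frac{94375962}{555997325} \approx -0.16974$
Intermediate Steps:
$G{\left(D,k \right)} = \frac{1}{25}$
$N{\left(g \right)} = \frac{1}{198 + g}$
$\frac{-88894 + 69832}{112300 + N{\left(G{\left(12,-17 \right)} \right)}} = \frac{-88894 + 69832}{112300 + \frac{1}{198 + \frac{1}{25}}} = - \frac{19062}{112300 + \frac{1}{\frac{4951}{25}}} = - \frac{19062}{112300 + \frac{25}{4951}} = - \frac{19062}{\frac{555997325}{4951}} = \left(-19062\right) \frac{4951}{555997325} = - \frac{94375962}{555997325}$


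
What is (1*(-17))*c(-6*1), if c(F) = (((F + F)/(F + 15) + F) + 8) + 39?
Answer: -2023/3 ≈ -674.33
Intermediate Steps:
c(F) = 47 + F + 2*F/(15 + F) (c(F) = (((2*F)/(15 + F) + F) + 8) + 39 = ((2*F/(15 + F) + F) + 8) + 39 = ((F + 2*F/(15 + F)) + 8) + 39 = (8 + F + 2*F/(15 + F)) + 39 = 47 + F + 2*F/(15 + F))
(1*(-17))*c(-6*1) = (1*(-17))*((705 + (-6*1)**2 + 64*(-6*1))/(15 - 6*1)) = -17*(705 + (-6)**2 + 64*(-6))/(15 - 6) = -17*(705 + 36 - 384)/9 = -17*357/9 = -17*119/3 = -2023/3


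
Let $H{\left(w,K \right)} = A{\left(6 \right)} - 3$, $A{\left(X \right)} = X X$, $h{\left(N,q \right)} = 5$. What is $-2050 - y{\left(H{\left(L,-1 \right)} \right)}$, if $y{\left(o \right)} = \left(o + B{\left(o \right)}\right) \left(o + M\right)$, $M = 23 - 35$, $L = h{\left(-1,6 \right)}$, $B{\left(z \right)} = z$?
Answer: $-3436$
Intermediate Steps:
$A{\left(X \right)} = X^{2}$
$L = 5$
$M = -12$
$H{\left(w,K \right)} = 33$ ($H{\left(w,K \right)} = 6^{2} - 3 = 36 - 3 = 33$)
$y{\left(o \right)} = 2 o \left(-12 + o\right)$ ($y{\left(o \right)} = \left(o + o\right) \left(o - 12\right) = 2 o \left(-12 + o\right)$)
$-2050 - y{\left(H{\left(L,-1 \right)} \right)} = -2050 - 2 \cdot 33 \left(-12 + 33\right) = -2050 - 2 \cdot 33 \cdot 21 = -2050 - 1386 = -3436$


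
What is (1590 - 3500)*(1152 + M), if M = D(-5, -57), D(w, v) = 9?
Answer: -2217510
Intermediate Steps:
M = 9
(1590 - 3500)*(1152 + M) = (1590 - 3500)*(1152 + 9) = -1910*1161 = -2217510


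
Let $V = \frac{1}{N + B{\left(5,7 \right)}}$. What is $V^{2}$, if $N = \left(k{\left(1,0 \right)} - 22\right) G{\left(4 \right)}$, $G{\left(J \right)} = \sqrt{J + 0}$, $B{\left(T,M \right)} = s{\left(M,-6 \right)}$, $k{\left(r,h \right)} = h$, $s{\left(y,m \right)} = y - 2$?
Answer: $\frac{1}{1521} \approx 0.00065746$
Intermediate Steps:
$s{\left(y,m \right)} = -2 + y$
$B{\left(T,M \right)} = -2 + M$
$G{\left(J \right)} = \sqrt{J}$
$N = -44$ ($N = \left(0 - 22\right) \sqrt{4} = \left(-22\right) 2 = -44$)
$V = - \frac{1}{39}$ ($V = \frac{1}{-44 + \left(-2 + 7\right)} = \frac{1}{-44 + 5} = \frac{1}{-39} = - \frac{1}{39} \approx -0.025641$)
$V^{2} = \left(- \frac{1}{39}\right)^{2} = \frac{1}{1521}$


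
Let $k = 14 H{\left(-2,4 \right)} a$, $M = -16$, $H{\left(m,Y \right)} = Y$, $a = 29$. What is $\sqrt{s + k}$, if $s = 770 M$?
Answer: $2 i \sqrt{2674} \approx 103.42 i$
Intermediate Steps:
$k = 1624$ ($k = 14 \cdot 4 \cdot 29 = 56 \cdot 29 = 1624$)
$s = -12320$ ($s = 770 \left(-16\right) = -12320$)
$\sqrt{s + k} = \sqrt{-12320 + 1624} = \sqrt{-10696} = 2 i \sqrt{2674}$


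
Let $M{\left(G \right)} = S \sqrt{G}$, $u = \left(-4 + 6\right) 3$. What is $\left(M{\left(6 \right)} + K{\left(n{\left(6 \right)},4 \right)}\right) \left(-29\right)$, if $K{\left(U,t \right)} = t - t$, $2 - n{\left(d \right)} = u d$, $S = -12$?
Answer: $348 \sqrt{6} \approx 852.42$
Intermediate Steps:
$u = 6$ ($u = 2 \cdot 3 = 6$)
$n{\left(d \right)} = 2 - 6 d$
$M{\left(G \right)} = - 12 \sqrt{G}$
$K{\left(U,t \right)} = 0$
$\left(M{\left(6 \right)} + K{\left(n{\left(6 \right)},4 \right)}\right) \left(-29\right) = \left(- 12 \sqrt{6} + 0\right) \left(-29\right) = - 12 \sqrt{6} \left(-29\right) = 348 \sqrt{6}$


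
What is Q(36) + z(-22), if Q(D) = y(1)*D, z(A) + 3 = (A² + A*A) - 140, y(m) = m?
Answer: 861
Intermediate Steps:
z(A) = -143 + 2*A² (z(A) = -3 + ((A² + A*A) - 140) = -3 + ((A² + A²) - 140) = -3 + (2*A² - 140) = -3 + (-140 + 2*A²) = -143 + 2*A²)
Q(D) = D (Q(D) = 1*D = D)
Q(36) + z(-22) = 36 + (-143 + 2*(-22)²) = 36 + (-143 + 2*484) = 36 + (-143 + 968) = 36 + 825 = 861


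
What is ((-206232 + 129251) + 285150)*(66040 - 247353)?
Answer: -37743745897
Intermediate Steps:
((-206232 + 129251) + 285150)*(66040 - 247353) = (-76981 + 285150)*(-181313) = 208169*(-181313) = -37743745897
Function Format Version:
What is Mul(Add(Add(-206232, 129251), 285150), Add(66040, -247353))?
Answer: -37743745897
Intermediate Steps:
Mul(Add(Add(-206232, 129251), 285150), Add(66040, -247353)) = Mul(Add(-76981, 285150), -181313) = Mul(208169, -181313) = -37743745897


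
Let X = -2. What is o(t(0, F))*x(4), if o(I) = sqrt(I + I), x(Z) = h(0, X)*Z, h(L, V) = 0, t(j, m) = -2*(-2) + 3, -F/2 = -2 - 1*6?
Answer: 0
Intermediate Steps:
F = 16 (F = -2*(-2 - 1*6) = -2*(-2 - 6) = -2*(-8) = 16)
t(j, m) = 7 (t(j, m) = 4 + 3 = 7)
x(Z) = 0 (x(Z) = 0*Z = 0)
o(I) = sqrt(2)*sqrt(I) (o(I) = sqrt(2*I) = sqrt(2)*sqrt(I))
o(t(0, F))*x(4) = (sqrt(2)*sqrt(7))*0 = sqrt(14)*0 = 0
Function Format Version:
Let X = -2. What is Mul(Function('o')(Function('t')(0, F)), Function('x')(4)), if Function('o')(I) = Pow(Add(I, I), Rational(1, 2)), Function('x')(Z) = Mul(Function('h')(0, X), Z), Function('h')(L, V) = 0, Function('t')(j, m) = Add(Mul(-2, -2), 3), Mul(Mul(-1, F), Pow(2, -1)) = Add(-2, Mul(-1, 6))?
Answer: 0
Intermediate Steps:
F = 16 (F = Mul(-2, Add(-2, Mul(-1, 6))) = Mul(-2, Add(-2, -6)) = Mul(-2, -8) = 16)
Function('t')(j, m) = 7 (Function('t')(j, m) = Add(4, 3) = 7)
Function('x')(Z) = 0 (Function('x')(Z) = Mul(0, Z) = 0)
Function('o')(I) = Mul(Pow(2, Rational(1, 2)), Pow(I, Rational(1, 2))) (Function('o')(I) = Pow(Mul(2, I), Rational(1, 2)) = Mul(Pow(2, Rational(1, 2)), Pow(I, Rational(1, 2))))
Mul(Function('o')(Function('t')(0, F)), Function('x')(4)) = Mul(Mul(Pow(2, Rational(1, 2)), Pow(7, Rational(1, 2))), 0) = Mul(Pow(14, Rational(1, 2)), 0) = 0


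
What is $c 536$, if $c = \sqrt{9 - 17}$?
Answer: $1072 i \sqrt{2} \approx 1516.0 i$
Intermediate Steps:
$c = 2 i \sqrt{2}$ ($c = \sqrt{-8} = 2 i \sqrt{2} \approx 2.8284 i$)
$c 536 = 2 i \sqrt{2} \cdot 536 = 1072 i \sqrt{2}$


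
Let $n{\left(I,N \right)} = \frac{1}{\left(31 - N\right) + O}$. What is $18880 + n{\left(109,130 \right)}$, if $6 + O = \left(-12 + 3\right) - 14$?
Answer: $\frac{2416639}{128} \approx 18880.0$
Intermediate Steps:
$O = -29$ ($O = -6 + \left(\left(-12 + 3\right) - 14\right) = -6 - 23 = -29$)
$n{\left(I,N \right)} = \frac{1}{2 - N}$ ($n{\left(I,N \right)} = \frac{1}{\left(31 - N\right) - 29} = \frac{1}{2 - N}$)
$18880 + n{\left(109,130 \right)} = 18880 - \frac{1}{-2 + 130} = 18880 - \frac{1}{128} = \frac{2416639}{128}$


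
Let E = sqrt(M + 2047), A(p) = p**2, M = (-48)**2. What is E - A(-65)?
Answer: -4225 + sqrt(4351) ≈ -4159.0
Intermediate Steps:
M = 2304
E = sqrt(4351) (E = sqrt(2304 + 2047) = sqrt(4351) ≈ 65.962)
E - A(-65) = sqrt(4351) - 1*(-65)**2 = sqrt(4351) - 1*4225 = sqrt(4351) - 4225 = -4225 + sqrt(4351)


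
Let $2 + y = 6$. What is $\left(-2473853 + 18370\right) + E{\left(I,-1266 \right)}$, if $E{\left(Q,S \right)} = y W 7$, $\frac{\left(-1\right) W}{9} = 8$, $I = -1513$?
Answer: $-2457499$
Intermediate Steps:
$y = 4$ ($y = -2 + 6 = 4$)
$W = -72$ ($W = \left(-9\right) 8 = -72$)
$E{\left(Q,S \right)} = -2016$ ($E{\left(Q,S \right)} = 4 \left(-72\right) 7 = \left(-288\right) 7 = -2016$)
$\left(-2473853 + 18370\right) + E{\left(I,-1266 \right)} = \left(-2473853 + 18370\right) - 2016 = -2455483 - 2016 = -2457499$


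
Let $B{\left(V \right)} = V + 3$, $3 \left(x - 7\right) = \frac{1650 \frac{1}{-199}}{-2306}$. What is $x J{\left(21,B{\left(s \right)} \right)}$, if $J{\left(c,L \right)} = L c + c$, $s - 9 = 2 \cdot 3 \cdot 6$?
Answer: $\frac{1652989716}{229447} \approx 7204.2$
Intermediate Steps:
$x = \frac{1606404}{229447}$ ($x = 7 + \frac{\frac{1650}{-199} \frac{1}{-2306}}{3} = 7 + \frac{1650 \left(- \frac{1}{199}\right) \left(- \frac{1}{2306}\right)}{3} = 7 + \frac{\left(- \frac{1650}{199}\right) \left(- \frac{1}{2306}\right)}{3} = 7 + \frac{1}{3} \cdot \frac{825}{229447} = 7 + \frac{275}{229447} = \frac{1606404}{229447} \approx 7.0012$)
$s = 45$ ($s = 9 + 2 \cdot 3 \cdot 6 = 9 + 6 \cdot 6 = 9 + 36 = 45$)
$B{\left(V \right)} = 3 + V$
$J{\left(c,L \right)} = c + L c$
$x J{\left(21,B{\left(s \right)} \right)} = \frac{1606404 \cdot 21 \left(1 + \left(3 + 45\right)\right)}{229447} = \frac{1606404 \cdot 21 \left(1 + 48\right)}{229447} = \frac{1606404 \cdot 21 \cdot 49}{229447} = \frac{1606404}{229447} \cdot 1029 = \frac{1652989716}{229447}$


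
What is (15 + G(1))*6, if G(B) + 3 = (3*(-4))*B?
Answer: 0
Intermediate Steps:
G(B) = -3 - 12*B (G(B) = -3 + (3*(-4))*B = -3 - 12*B)
(15 + G(1))*6 = (15 + (-3 - 12*1))*6 = (15 + (-3 - 12))*6 = (15 - 15)*6 = 0*6 = 0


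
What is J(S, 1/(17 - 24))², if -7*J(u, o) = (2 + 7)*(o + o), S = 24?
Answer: 324/2401 ≈ 0.13494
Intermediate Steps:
J(u, o) = -18*o/7 (J(u, o) = -(2 + 7)*(o + o)/7 = -9*2*o/7 = -18*o/7)
J(S, 1/(17 - 24))² = (-18/(7*(17 - 24)))² = (-18/7/(-7))² = (-18/7*(-⅐))² = (18/49)² = 324/2401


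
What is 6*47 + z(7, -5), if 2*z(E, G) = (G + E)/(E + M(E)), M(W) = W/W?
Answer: 2257/8 ≈ 282.13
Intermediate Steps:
M(W) = 1
z(E, G) = (E + G)/(2*(1 + E)) (z(E, G) = ((G + E)/(E + 1))/2 = ((E + G)/(1 + E))/2 = (E + G)/(2*(1 + E)))
6*47 + z(7, -5) = 6*47 + (7 - 5)/(2*(1 + 7)) = 282 + (1/2)*2/8 = 282 + (1/2)*(1/8)*2 = 282 + 1/8 = 2257/8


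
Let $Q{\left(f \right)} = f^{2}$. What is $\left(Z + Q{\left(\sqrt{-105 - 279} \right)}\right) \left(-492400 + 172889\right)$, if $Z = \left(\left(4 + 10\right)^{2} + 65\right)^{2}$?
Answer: $-21642716607$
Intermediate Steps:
$Z = 68121$ ($Z = \left(14^{2} + 65\right)^{2} = \left(196 + 65\right)^{2} = 261^{2} = 68121$)
$\left(Z + Q{\left(\sqrt{-105 - 279} \right)}\right) \left(-492400 + 172889\right) = \left(68121 + \left(\sqrt{-105 - 279}\right)^{2}\right) \left(-492400 + 172889\right) = \left(68121 + \left(\sqrt{-384}\right)^{2}\right) \left(-319511\right) = \left(68121 + \left(8 i \sqrt{6}\right)^{2}\right) \left(-319511\right) = \left(68121 - 384\right) \left(-319511\right) = 67737 \left(-319511\right) = -21642716607$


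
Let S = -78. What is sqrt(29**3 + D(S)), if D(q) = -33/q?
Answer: 5*sqrt(659490)/26 ≈ 156.17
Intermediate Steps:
sqrt(29**3 + D(S)) = sqrt(29**3 - 33/(-78)) = sqrt(24389 - 33*(-1/78)) = sqrt(24389 + 11/26) = sqrt(634125/26) = 5*sqrt(659490)/26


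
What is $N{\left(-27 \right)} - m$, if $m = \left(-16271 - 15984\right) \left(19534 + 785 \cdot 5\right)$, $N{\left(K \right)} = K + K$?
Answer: $756669991$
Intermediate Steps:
$N{\left(K \right)} = 2 K$
$m = -756670045$ ($m = - 32255 \left(19534 + 3925\right) = \left(-32255\right) 23459 = -756670045$)
$N{\left(-27 \right)} - m = 2 \left(-27\right) - -756670045 = -54 + 756670045 = 756669991$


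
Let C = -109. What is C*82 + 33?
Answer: -8905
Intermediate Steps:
C*82 + 33 = -109*82 + 33 = -8938 + 33 = -8905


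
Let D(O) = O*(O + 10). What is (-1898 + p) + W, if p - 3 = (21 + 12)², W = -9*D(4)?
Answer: -1310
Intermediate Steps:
D(O) = O*(10 + O)
W = -504 (W = -36*(10 + 4) = -36*14 = -9*56 = -504)
p = 1092 (p = 3 + (21 + 12)² = 3 + 33² = 3 + 1089 = 1092)
(-1898 + p) + W = (-1898 + 1092) - 504 = -806 - 504 = -1310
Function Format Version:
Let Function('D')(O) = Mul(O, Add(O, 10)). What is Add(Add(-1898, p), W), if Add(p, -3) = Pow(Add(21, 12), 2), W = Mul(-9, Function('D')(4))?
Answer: -1310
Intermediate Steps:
Function('D')(O) = Mul(O, Add(10, O))
W = -504 (W = Mul(-9, Mul(4, Add(10, 4))) = Mul(-9, Mul(4, 14)) = Mul(-9, 56) = -504)
p = 1092 (p = Add(3, Pow(Add(21, 12), 2)) = Add(3, Pow(33, 2)) = Add(3, 1089) = 1092)
Add(Add(-1898, p), W) = Add(Add(-1898, 1092), -504) = Add(-806, -504) = -1310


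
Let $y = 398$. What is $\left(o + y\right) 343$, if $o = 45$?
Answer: $151949$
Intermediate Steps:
$\left(o + y\right) 343 = \left(45 + 398\right) 343 = 443 \cdot 343 = 151949$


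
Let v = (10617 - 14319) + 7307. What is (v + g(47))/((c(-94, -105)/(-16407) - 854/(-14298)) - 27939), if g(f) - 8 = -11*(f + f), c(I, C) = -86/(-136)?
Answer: -6856673586732/74280028718197 ≈ -0.092308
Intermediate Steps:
c(I, C) = 43/68 (c(I, C) = -86*(-1/136) = 43/68)
v = 3605 (v = -3702 + 7307 = 3605)
g(f) = 8 - 22*f (g(f) = 8 - 11*(f + f) = 8 - 22*f)
(v + g(47))/((c(-94, -105)/(-16407) - 854/(-14298)) - 27939) = (3605 + (8 - 22*47))/(((43/68)/(-16407) - 854/(-14298)) - 27939) = (3605 + (8 - 1034))/(((43/68)*(-1/16407) - 854*(-1/14298)) - 27939) = (3605 - 1026)/((-43/1115676 + 427/7149) - 27939) = 2579/(158695415/2658655908 - 27939) = 2579/(-74280028718197/2658655908) = 2579*(-2658655908/74280028718197) = -6856673586732/74280028718197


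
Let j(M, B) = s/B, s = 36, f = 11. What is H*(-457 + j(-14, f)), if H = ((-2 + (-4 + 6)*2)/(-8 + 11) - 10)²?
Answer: -3912944/99 ≈ -39525.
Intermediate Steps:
j(M, B) = 36/B
H = 784/9 (H = ((-2 + 2*2)/3 - 10)² = ((-2 + 4)*(⅓) - 10)² = (2*(⅓) - 10)² = (⅔ - 10)² = (-28/3)² = 784/9 ≈ 87.111)
H*(-457 + j(-14, f)) = 784*(-457 + 36/11)/9 = (784/9)*(-4991/11) = -3912944/99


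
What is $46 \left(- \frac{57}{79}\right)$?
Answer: $- \frac{2622}{79} \approx -33.19$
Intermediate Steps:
$46 \left(- \frac{57}{79}\right) = - \frac{2622}{79}$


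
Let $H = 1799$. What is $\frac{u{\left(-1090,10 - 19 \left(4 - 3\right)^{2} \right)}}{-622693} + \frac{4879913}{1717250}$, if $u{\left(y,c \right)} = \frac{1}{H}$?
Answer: $\frac{5466599108893241}{1923705878095750} \approx 2.8417$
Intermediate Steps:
$u{\left(y,c \right)} = \frac{1}{1799}$
$\frac{u{\left(-1090,10 - 19 \left(4 - 3\right)^{2} \right)}}{-622693} + \frac{4879913}{1717250} = \frac{1}{1799 \left(-622693\right)} + \frac{4879913}{1717250} = \frac{1}{1799} \left(- \frac{1}{622693}\right) + 4879913 \cdot \frac{1}{1717250} = - \frac{1}{1120224707} + \frac{4879913}{1717250} = \frac{5466599108893241}{1923705878095750}$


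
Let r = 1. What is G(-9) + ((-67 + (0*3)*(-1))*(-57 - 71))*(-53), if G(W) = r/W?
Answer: -4090753/9 ≈ -4.5453e+5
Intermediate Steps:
G(W) = 1/W
G(-9) + ((-67 + (0*3)*(-1))*(-57 - 71))*(-53) = 1/(-9) + ((-67 + (0*3)*(-1))*(-57 - 71))*(-53) = -⅑ + ((-67 + 0*(-1))*(-128))*(-53) = -⅑ + ((-67 + 0)*(-128))*(-53) = -⅑ - 67*(-128)*(-53) = -⅑ + 8576*(-53) = -⅑ - 454528 = -4090753/9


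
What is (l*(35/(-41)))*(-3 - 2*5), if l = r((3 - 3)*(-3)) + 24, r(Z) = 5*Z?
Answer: 10920/41 ≈ 266.34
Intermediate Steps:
l = 24 (l = 5*((3 - 3)*(-3)) + 24 = 5*(0*(-3)) + 24 = 5*0 + 24 = 0 + 24 = 24)
(l*(35/(-41)))*(-3 - 2*5) = (24*(35/(-41)))*(-3 - 2*5) = (24*(35*(-1/41)))*(-3 - 10) = (24*(-35/41))*(-13) = -840/41*(-13) = 10920/41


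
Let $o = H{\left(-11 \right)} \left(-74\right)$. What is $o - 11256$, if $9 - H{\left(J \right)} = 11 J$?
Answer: $-20876$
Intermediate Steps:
$H{\left(J \right)} = 9 - 11 J$
$o = -9620$ ($o = \left(9 - -121\right) \left(-74\right) = \left(9 + 121\right) \left(-74\right) = 130 \left(-74\right) = -9620$)
$o - 11256 = -9620 - 11256 = -20876$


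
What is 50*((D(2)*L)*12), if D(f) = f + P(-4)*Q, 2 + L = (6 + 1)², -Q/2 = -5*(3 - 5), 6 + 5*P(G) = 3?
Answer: 394800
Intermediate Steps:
P(G) = -⅗ (P(G) = -6/5 + (⅕)*3 = -6/5 + ⅗ = -⅗)
Q = -20 (Q = -(-10)*(3 - 5) = -(-10)*(-2) = -2*10 = -20)
L = 47 (L = -2 + (6 + 1)² = -2 + 7² = -2 + 49 = 47)
D(f) = 12 + f (D(f) = f - ⅗*(-20) = f + 12 = 12 + f)
50*((D(2)*L)*12) = 50*(((12 + 2)*47)*12) = 50*((14*47)*12) = 50*(658*12) = 50*7896 = 394800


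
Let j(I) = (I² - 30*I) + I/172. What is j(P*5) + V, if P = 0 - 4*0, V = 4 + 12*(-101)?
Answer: -1208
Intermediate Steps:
V = -1208 (V = 4 - 1212 = -1208)
P = 0 (P = 0 + 0 = 0)
j(I) = I² - 5159*I/172 (j(I) = (I² - 30*I) + I*(1/172) = (I² - 30*I) + I/172 = I² - 5159*I/172)
j(P*5) + V = (0*5)*(-5159 + 172*(0*5))/172 - 1208 = (1/172)*0*(-5159 + 172*0) - 1208 = (1/172)*0*(-5159 + 0) - 1208 = (1/172)*0*(-5159) - 1208 = 0 - 1208 = -1208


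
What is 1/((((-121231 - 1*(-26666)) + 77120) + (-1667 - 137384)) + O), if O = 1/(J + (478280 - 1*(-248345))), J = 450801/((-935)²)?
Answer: -635234191426/99411610020529071 ≈ -6.3899e-6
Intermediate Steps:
J = 450801/874225 ≈ 0.51566
O = 874225/635234191426 (O = 1/(450801/874225 + (478280 - 1*(-248345))) = 1/(450801/874225 + (478280 + 248345)) = 1/(450801/874225 + 726625) = 1/(635234191426/874225) = 874225/635234191426 ≈ 1.3762e-6)
1/((((-121231 - 1*(-26666)) + 77120) + (-1667 - 137384)) + O) = 1/((((-121231 - 1*(-26666)) + 77120) + (-1667 - 137384)) + 874225/635234191426) = 1/((((-121231 + 26666) + 77120) - 139051) + 874225/635234191426) = 1/(((-94565 + 77120) - 139051) + 874225/635234191426) = 1/((-17445 - 139051) + 874225/635234191426) = 1/(-156496 + 874225/635234191426) = 1/(-99411610020529071/635234191426) = -635234191426/99411610020529071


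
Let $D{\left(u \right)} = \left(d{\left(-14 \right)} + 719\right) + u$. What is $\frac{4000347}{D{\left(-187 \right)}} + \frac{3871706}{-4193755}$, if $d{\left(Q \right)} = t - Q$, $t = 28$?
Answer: $\frac{16774252873741}{2407215370} \approx 6968.3$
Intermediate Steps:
$d{\left(Q \right)} = 28 - Q$
$D{\left(u \right)} = 761 + u$ ($D{\left(u \right)} = \left(\left(28 - -14\right) + 719\right) + u = \left(\left(28 + 14\right) + 719\right) + u = \left(42 + 719\right) + u = 761 + u$)
$\frac{4000347}{D{\left(-187 \right)}} + \frac{3871706}{-4193755} = \frac{4000347}{761 - 187} + \frac{3871706}{-4193755} = \frac{4000347}{574} + 3871706 \left(- \frac{1}{4193755}\right) = 4000347 \cdot \frac{1}{574} - \frac{3871706}{4193755} = \frac{4000347}{574} - \frac{3871706}{4193755} = \frac{16774252873741}{2407215370}$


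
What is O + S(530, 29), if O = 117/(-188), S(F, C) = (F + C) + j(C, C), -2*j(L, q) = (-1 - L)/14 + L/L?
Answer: 735577/1316 ≈ 558.95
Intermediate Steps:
j(L, q) = -13/28 + L/28 (j(L, q) = -((-1 - L)/14 + L/L)/2 = -((-1 - L)*(1/14) + 1)/2 = -((-1/14 - L/14) + 1)/2 = -(13/14 - L/14)/2 = -13/28 + L/28)
S(F, C) = -13/28 + F + 29*C/28 (S(F, C) = (F + C) + (-13/28 + C/28) = (C + F) + (-13/28 + C/28) = -13/28 + F + 29*C/28)
O = -117/188 (O = -1/188*117 = -117/188 ≈ -0.62234)
O + S(530, 29) = -117/188 + (-13/28 + 530 + (29/28)*29) = -117/188 + (-13/28 + 530 + 841/28) = -117/188 + 3917/7 = 735577/1316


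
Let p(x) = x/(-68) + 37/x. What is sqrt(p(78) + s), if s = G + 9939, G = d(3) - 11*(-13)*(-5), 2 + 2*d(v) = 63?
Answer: 5*sqrt(650831298)/1326 ≈ 96.197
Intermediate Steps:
d(v) = 61/2 (d(v) = -1 + (1/2)*63 = -1 + 63/2 = 61/2)
p(x) = 37/x - x/68 (p(x) = x*(-1/68) + 37/x = -x/68 + 37/x = 37/x - x/68)
G = -1369/2 (G = 61/2 - 11*(-13)*(-5) = 61/2 + 143*(-5) = 61/2 - 715 = -1369/2 ≈ -684.50)
s = 18509/2 (s = -1369/2 + 9939 = 18509/2 ≈ 9254.5)
sqrt(p(78) + s) = sqrt((37/78 - 1/68*78) + 18509/2) = sqrt((37*(1/78) - 39/34) + 18509/2) = sqrt((37/78 - 39/34) + 18509/2) = sqrt(-446/663 + 18509/2) = sqrt(12270575/1326) = 5*sqrt(650831298)/1326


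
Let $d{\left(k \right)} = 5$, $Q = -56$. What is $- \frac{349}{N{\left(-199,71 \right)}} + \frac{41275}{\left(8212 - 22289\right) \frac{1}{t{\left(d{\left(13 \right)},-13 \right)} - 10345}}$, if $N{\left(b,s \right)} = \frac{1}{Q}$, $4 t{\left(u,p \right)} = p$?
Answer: $\frac{2808979627}{56308} \approx 49886.0$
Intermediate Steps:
$t{\left(u,p \right)} = \frac{p}{4}$
$N{\left(b,s \right)} = - \frac{1}{56}$ ($N{\left(b,s \right)} = \frac{1}{-56} = - \frac{1}{56}$)
$- \frac{349}{N{\left(-199,71 \right)}} + \frac{41275}{\left(8212 - 22289\right) \frac{1}{t{\left(d{\left(13 \right)},-13 \right)} - 10345}} = - \frac{349}{- \frac{1}{56}} + \frac{41275}{\left(8212 - 22289\right) \frac{1}{\frac{1}{4} \left(-13\right) - 10345}} = \left(-349\right) \left(-56\right) + \frac{41275}{\left(-14077\right) \frac{1}{- \frac{13}{4} - 10345}} = 19544 + \frac{41275}{\left(-14077\right) \frac{1}{- \frac{41393}{4}}} = 19544 + \frac{41275}{\left(-14077\right) \left(- \frac{4}{41393}\right)} = 19544 + \frac{41275}{\frac{56308}{41393}} = 19544 + 41275 \cdot \frac{41393}{56308} = 19544 + \frac{1708496075}{56308} = \frac{2808979627}{56308}$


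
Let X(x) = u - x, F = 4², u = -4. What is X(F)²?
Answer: 400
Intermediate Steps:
F = 16
X(x) = -4 - x
X(F)² = (-4 - 1*16)² = (-4 - 16)² = (-20)² = 400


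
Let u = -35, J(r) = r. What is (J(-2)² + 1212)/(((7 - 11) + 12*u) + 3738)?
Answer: 608/1657 ≈ 0.36693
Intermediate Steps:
(J(-2)² + 1212)/(((7 - 11) + 12*u) + 3738) = ((-2)² + 1212)/(((7 - 11) + 12*(-35)) + 3738) = (4 + 1212)/((-4 - 420) + 3738) = 1216/(-424 + 3738) = 1216/3314 = 1216*(1/3314) = 608/1657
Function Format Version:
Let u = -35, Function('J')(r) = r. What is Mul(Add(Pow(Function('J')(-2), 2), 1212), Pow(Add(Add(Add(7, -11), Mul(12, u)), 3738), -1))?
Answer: Rational(608, 1657) ≈ 0.36693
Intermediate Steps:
Mul(Add(Pow(Function('J')(-2), 2), 1212), Pow(Add(Add(Add(7, -11), Mul(12, u)), 3738), -1)) = Mul(Add(Pow(-2, 2), 1212), Pow(Add(Add(Add(7, -11), Mul(12, -35)), 3738), -1)) = Mul(Add(4, 1212), Pow(Add(Add(-4, -420), 3738), -1)) = Mul(1216, Pow(Add(-424, 3738), -1)) = Mul(1216, Pow(3314, -1)) = Mul(1216, Rational(1, 3314)) = Rational(608, 1657)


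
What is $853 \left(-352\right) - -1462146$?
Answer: $1161890$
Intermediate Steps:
$853 \left(-352\right) - -1462146 = -300256 + 1462146 = 1161890$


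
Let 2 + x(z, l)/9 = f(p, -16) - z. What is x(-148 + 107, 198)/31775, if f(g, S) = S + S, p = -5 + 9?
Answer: 63/31775 ≈ 0.0019827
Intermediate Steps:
p = 4
f(g, S) = 2*S
x(z, l) = -306 - 9*z (x(z, l) = -18 + 9*(2*(-16) - z) = -18 + 9*(-32 - z) = -18 + (-288 - 9*z) = -306 - 9*z)
x(-148 + 107, 198)/31775 = (-306 - 9*(-148 + 107))/31775 = (-306 - 9*(-41))*(1/31775) = (-306 + 369)*(1/31775) = 63*(1/31775) = 63/31775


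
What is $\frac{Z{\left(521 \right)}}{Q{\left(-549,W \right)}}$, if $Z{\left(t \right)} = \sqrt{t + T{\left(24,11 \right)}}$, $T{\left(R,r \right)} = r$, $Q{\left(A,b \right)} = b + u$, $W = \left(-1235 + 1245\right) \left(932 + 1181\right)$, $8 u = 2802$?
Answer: $\frac{8 \sqrt{133}}{85921} \approx 0.0010738$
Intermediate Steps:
$u = \frac{1401}{4}$ ($u = \frac{1}{8} \cdot 2802 = \frac{1401}{4} \approx 350.25$)
$W = 21130$ ($W = 10 \cdot 2113 = 21130$)
$Q{\left(A,b \right)} = \frac{1401}{4} + b$ ($Q{\left(A,b \right)} = b + \frac{1401}{4} = \frac{1401}{4} + b$)
$Z{\left(t \right)} = \sqrt{11 + t}$ ($Z{\left(t \right)} = \sqrt{t + 11} = \sqrt{11 + t}$)
$\frac{Z{\left(521 \right)}}{Q{\left(-549,W \right)}} = \frac{\sqrt{11 + 521}}{\frac{1401}{4} + 21130} = \frac{\sqrt{532}}{\frac{85921}{4}} = 2 \sqrt{133} \cdot \frac{4}{85921} = \frac{8 \sqrt{133}}{85921}$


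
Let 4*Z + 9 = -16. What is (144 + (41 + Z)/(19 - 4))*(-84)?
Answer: -61453/5 ≈ -12291.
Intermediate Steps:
Z = -25/4 (Z = -9/4 + (1/4)*(-16) = -9/4 - 4 = -25/4 ≈ -6.2500)
(144 + (41 + Z)/(19 - 4))*(-84) = (144 + (41 - 25/4)/(19 - 4))*(-84) = (144 + (139/4)/15)*(-84) = (144 + (139/4)*(1/15))*(-84) = (144 + 139/60)*(-84) = (8779/60)*(-84) = -61453/5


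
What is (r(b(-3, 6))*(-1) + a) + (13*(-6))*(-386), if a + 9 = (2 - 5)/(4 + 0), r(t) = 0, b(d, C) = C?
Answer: 120393/4 ≈ 30098.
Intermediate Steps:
a = -39/4 (a = -9 + (2 - 5)/(4 + 0) = -9 - 3/4 = -9 - 3*¼ = -9 - ¾ = -39/4 ≈ -9.7500)
(r(b(-3, 6))*(-1) + a) + (13*(-6))*(-386) = (0*(-1) - 39/4) + (13*(-6))*(-386) = (0 - 39/4) - 78*(-386) = -39/4 + 30108 = 120393/4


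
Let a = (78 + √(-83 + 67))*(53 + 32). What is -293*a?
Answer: -1942590 - 99620*I ≈ -1.9426e+6 - 99620.0*I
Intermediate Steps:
a = 6630 + 340*I (a = (78 + √(-16))*85 = (78 + 4*I)*85 = 6630 + 340*I ≈ 6630.0 + 340.0*I)
-293*a = -293*(6630 + 340*I) = -1942590 - 99620*I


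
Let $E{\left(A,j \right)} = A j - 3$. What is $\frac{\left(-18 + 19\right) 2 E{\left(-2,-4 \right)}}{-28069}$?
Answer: $- \frac{10}{28069} \approx -0.00035626$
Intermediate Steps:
$E{\left(A,j \right)} = -3 + A j$
$\frac{\left(-18 + 19\right) 2 E{\left(-2,-4 \right)}}{-28069} = \frac{\left(-18 + 19\right) 2 \left(-3 - -8\right)}{-28069} = 1 \cdot 2 \left(-3 + 8\right) \left(- \frac{1}{28069}\right) = 2 \cdot 5 \left(- \frac{1}{28069}\right) = 10 \left(- \frac{1}{28069}\right) = - \frac{10}{28069}$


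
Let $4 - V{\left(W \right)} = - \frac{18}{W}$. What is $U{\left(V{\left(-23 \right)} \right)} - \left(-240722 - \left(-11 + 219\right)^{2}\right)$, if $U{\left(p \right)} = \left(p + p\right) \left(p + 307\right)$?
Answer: $\frac{151284574}{529} \approx 2.8598 \cdot 10^{5}$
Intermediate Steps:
$V{\left(W \right)} = 4 + \frac{18}{W}$ ($V{\left(W \right)} = 4 - - \frac{18}{W} = 4 + \frac{18}{W}$)
$U{\left(p \right)} = 2 p \left(307 + p\right)$
$U{\left(V{\left(-23 \right)} \right)} - \left(-240722 - \left(-11 + 219\right)^{2}\right) = 2 \left(4 + \frac{18}{-23}\right) \left(307 + \left(4 + \frac{18}{-23}\right)\right) - \left(-240722 - \left(-11 + 219\right)^{2}\right) = 2 \left(4 + 18 \left(- \frac{1}{23}\right)\right) \left(307 + \left(4 + 18 \left(- \frac{1}{23}\right)\right)\right) - \left(-240722 - 208^{2}\right) = 2 \left(4 - \frac{18}{23}\right) \left(307 + \left(4 - \frac{18}{23}\right)\right) - \left(-240722 - 43264\right) = 2 \cdot \frac{74}{23} \left(307 + \frac{74}{23}\right) - \left(-240722 - 43264\right) = 2 \cdot \frac{74}{23} \cdot \frac{7135}{23} - -283986 = \frac{1055980}{529} + 283986 = \frac{151284574}{529}$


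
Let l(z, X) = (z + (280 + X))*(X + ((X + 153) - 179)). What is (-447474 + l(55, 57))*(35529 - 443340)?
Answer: 168416971158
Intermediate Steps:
l(z, X) = (-26 + 2*X)*(280 + X + z) (l(z, X) = (280 + X + z)*(X + ((153 + X) - 179)) = (280 + X + z)*(X + (-26 + X)) = (280 + X + z)*(-26 + 2*X) = (-26 + 2*X)*(280 + X + z))
(-447474 + l(55, 57))*(35529 - 443340) = (-447474 + (-7280 - 26*55 + 2*57**2 + 534*57 + 2*57*55))*(35529 - 443340) = (-447474 + (-7280 - 1430 + 2*3249 + 30438 + 6270))*(-407811) = (-447474 + (-7280 - 1430 + 6498 + 30438 + 6270))*(-407811) = (-447474 + 34496)*(-407811) = -412978*(-407811) = 168416971158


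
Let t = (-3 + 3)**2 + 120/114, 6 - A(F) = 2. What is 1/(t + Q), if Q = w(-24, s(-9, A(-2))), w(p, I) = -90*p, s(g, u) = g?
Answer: 19/41060 ≈ 0.00046274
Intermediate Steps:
A(F) = 4 (A(F) = 6 - 1*2 = 6 - 2 = 4)
Q = 2160 (Q = -90*(-24) = 2160)
t = 20/19 (t = 0**2 + (1/114)*120 = 0 + 20/19 = 20/19 ≈ 1.0526)
1/(t + Q) = 1/(20/19 + 2160) = 1/(41060/19) = 19/41060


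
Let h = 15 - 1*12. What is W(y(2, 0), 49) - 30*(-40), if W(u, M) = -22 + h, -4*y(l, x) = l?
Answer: 1181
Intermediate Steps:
y(l, x) = -l/4
h = 3 (h = 15 - 12 = 3)
W(u, M) = -19 (W(u, M) = -22 + 3 = -19)
W(y(2, 0), 49) - 30*(-40) = -19 - 30*(-40) = -19 + 1200 = 1181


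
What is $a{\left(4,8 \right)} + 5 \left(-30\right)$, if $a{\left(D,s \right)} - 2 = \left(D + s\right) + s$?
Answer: $-128$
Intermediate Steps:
$a{\left(D,s \right)} = 2 + D + 2 s$ ($a{\left(D,s \right)} = 2 + \left(\left(D + s\right) + s\right) = 2 + \left(D + 2 s\right) = 2 + D + 2 s$)
$a{\left(4,8 \right)} + 5 \left(-30\right) = \left(2 + 4 + 2 \cdot 8\right) + 5 \left(-30\right) = \left(2 + 4 + 16\right) - 150 = 22 - 150 = -128$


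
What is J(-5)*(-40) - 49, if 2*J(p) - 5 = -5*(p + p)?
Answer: -1149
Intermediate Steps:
J(p) = 5/2 - 5*p (J(p) = 5/2 + (-5*(p + p))/2 = 5/2 + (-10*p)/2 = 5/2 - 5*p)
J(-5)*(-40) - 49 = (5/2 - 5*(-5))*(-40) - 49 = (5/2 + 25)*(-40) - 49 = (55/2)*(-40) - 49 = -1100 - 49 = -1149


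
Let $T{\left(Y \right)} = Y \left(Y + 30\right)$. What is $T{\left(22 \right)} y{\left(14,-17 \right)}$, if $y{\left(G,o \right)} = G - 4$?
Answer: $11440$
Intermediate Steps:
$y{\left(G,o \right)} = -4 + G$
$T{\left(Y \right)} = Y \left(30 + Y\right)$
$T{\left(22 \right)} y{\left(14,-17 \right)} = 22 \left(30 + 22\right) \left(-4 + 14\right) = 22 \cdot 52 \cdot 10 = 1144 \cdot 10 = 11440$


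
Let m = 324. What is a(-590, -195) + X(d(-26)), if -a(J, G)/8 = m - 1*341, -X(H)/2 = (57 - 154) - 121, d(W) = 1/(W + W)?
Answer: 572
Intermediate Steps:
d(W) = 1/(2*W)
X(H) = 436 (X(H) = -2*((57 - 154) - 121) = -2*(-97 - 121) = -2*(-218) = 436)
a(J, G) = 136 (a(J, G) = -8*(324 - 1*341) = -8*(324 - 341) = -8*(-17) = 136)
a(-590, -195) + X(d(-26)) = 136 + 436 = 572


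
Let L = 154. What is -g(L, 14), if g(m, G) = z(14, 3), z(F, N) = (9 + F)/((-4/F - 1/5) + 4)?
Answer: -805/123 ≈ -6.5447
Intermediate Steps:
z(F, N) = (9 + F)/(19/5 - 4/F) (z(F, N) = (9 + F)/((-4/F - 1*⅕) + 4) = (9 + F)/((-4/F - ⅕) + 4) = (9 + F)/((-⅕ - 4/F) + 4) = (9 + F)/(19/5 - 4/F))
g(m, G) = 805/123 (g(m, G) = 5*14*(9 + 14)/(-20 + 19*14) = 5*14*23/(-20 + 266) = 5*14*23/246 = 5*14*(1/246)*23 = 805/123)
-g(L, 14) = -1*805/123 = -805/123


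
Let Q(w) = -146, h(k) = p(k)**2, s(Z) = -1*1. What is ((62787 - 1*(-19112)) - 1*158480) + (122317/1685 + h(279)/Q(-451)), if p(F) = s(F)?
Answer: -18821835213/246010 ≈ -76508.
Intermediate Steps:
s(Z) = -1
p(F) = -1
h(k) = 1 (h(k) = (-1)**2 = 1)
((62787 - 1*(-19112)) - 1*158480) + (122317/1685 + h(279)/Q(-451)) = ((62787 - 1*(-19112)) - 1*158480) + (122317/1685 + 1/(-146)) = ((62787 + 19112) - 158480) + (122317*(1/1685) + 1*(-1/146)) = (81899 - 158480) + (122317/1685 - 1/146) = -76581 + 17856597/246010 = -18821835213/246010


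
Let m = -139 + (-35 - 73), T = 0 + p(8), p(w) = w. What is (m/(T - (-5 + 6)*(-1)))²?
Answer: 61009/81 ≈ 753.20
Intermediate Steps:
T = 8 (T = 0 + 8 = 8)
m = -247 (m = -139 - 108 = -247)
(m/(T - (-5 + 6)*(-1)))² = (-247/(8 - (-5 + 6)*(-1)))² = (-247/(8 - (-1)))² = (-247/(8 - 1*(-1)))² = (-247/(8 + 1))² = (-247/9)² = 61009/81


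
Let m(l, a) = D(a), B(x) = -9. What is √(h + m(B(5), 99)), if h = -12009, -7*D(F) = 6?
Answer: 3*I*√65387/7 ≈ 109.59*I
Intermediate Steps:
D(F) = -6/7 (D(F) = -⅐*6 = -6/7)
m(l, a) = -6/7
√(h + m(B(5), 99)) = √(-12009 - 6/7) = √(-84069/7) = 3*I*√65387/7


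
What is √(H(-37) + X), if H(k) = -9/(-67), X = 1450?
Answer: √6509653/67 ≈ 38.081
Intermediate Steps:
H(k) = 9/67 (H(k) = -9*(-1/67) = 9/67)
√(H(-37) + X) = √(9/67 + 1450) = √(97159/67) = √6509653/67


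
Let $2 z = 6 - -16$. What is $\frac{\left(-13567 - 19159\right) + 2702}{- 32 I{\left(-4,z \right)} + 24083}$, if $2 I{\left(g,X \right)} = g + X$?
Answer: $- \frac{30024}{23971} \approx -1.2525$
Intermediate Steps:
$z = 11$ ($z = \frac{6 - -16}{2} = \frac{6 + 16}{2} = \frac{1}{2} \cdot 22 = 11$)
$I{\left(g,X \right)} = \frac{X}{2} + \frac{g}{2}$ ($I{\left(g,X \right)} = \frac{g + X}{2} = \frac{X + g}{2} = \frac{X}{2} + \frac{g}{2}$)
$\frac{\left(-13567 - 19159\right) + 2702}{- 32 I{\left(-4,z \right)} + 24083} = \frac{\left(-13567 - 19159\right) + 2702}{- 32 \left(\frac{1}{2} \cdot 11 + \frac{1}{2} \left(-4\right)\right) + 24083} = \frac{-32726 + 2702}{- 32 \left(\frac{11}{2} - 2\right) + 24083} = - \frac{30024}{\left(-32\right) \frac{7}{2} + 24083} = - \frac{30024}{-112 + 24083} = - \frac{30024}{23971}$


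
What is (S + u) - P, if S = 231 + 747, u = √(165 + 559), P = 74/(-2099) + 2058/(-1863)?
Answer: 1276288330/1303479 + 2*√181 ≈ 1006.0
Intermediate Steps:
P = -1485868/1303479 (P = 74*(-1/2099) + 2058*(-1/1863) = -74/2099 - 686/621 = -1485868/1303479 ≈ -1.1399)
u = 2*√181 (u = √724 = 2*√181 ≈ 26.907)
S = 978
(S + u) - P = (978 + 2*√181) - 1*(-1485868/1303479) = (978 + 2*√181) + 1485868/1303479 = 1276288330/1303479 + 2*√181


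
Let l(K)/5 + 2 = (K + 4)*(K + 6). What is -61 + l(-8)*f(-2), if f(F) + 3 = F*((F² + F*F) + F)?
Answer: -511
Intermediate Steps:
l(K) = -10 + 5*(4 + K)*(6 + K) (l(K) = -10 + 5*((K + 4)*(K + 6)) = -10 + 5*((4 + K)*(6 + K)) = -10 + 5*(4 + K)*(6 + K))
f(F) = -3 + F*(F + 2*F²) (f(F) = -3 + F*((F² + F*F) + F) = -3 + F*((F² + F²) + F) = -3 + F*(2*F² + F) = -3 + F*(F + 2*F²))
-61 + l(-8)*f(-2) = -61 + (110 + 5*(-8)² + 50*(-8))*(-3 + (-2)² + 2*(-2)³) = -61 + (110 + 5*64 - 400)*(-3 + 4 + 2*(-8)) = -61 + (110 + 320 - 400)*(-3 + 4 - 16) = -61 + 30*(-15) = -61 - 450 = -511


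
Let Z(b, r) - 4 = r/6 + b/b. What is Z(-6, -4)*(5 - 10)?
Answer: -65/3 ≈ -21.667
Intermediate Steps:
Z(b, r) = 5 + r/6 (Z(b, r) = 4 + (r/6 + b/b) = 4 + (r*(⅙) + 1) = 4 + (r/6 + 1) = 4 + (1 + r/6) = 5 + r/6)
Z(-6, -4)*(5 - 10) = (5 + (⅙)*(-4))*(5 - 10) = (5 - ⅔)*(-5) = (13/3)*(-5) = -65/3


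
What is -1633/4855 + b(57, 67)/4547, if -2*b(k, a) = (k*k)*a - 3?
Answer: -535843451/22075685 ≈ -24.273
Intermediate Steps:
b(k, a) = 3/2 - a*k**2/2 (b(k, a) = -((k*k)*a - 3)/2 = -(k**2*a - 3)/2 = -(a*k**2 - 3)/2 = -(-3 + a*k**2)/2 = 3/2 - a*k**2/2)
-1633/4855 + b(57, 67)/4547 = -1633/4855 + (3/2 - 1/2*67*57**2)/4547 = -1633*1/4855 + (3/2 - 1/2*67*3249)*(1/4547) = -1633/4855 + (3/2 - 217683/2)*(1/4547) = -1633/4855 - 108840*1/4547 = -1633/4855 - 108840/4547 = -535843451/22075685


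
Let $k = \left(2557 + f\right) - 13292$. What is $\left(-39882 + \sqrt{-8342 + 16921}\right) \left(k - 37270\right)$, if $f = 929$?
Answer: $1877485032 - 47076 \sqrt{8579} \approx 1.8731 \cdot 10^{9}$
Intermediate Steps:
$k = -9806$ ($k = \left(2557 + 929\right) - 13292 = 3486 - 13292 = -9806$)
$\left(-39882 + \sqrt{-8342 + 16921}\right) \left(k - 37270\right) = \left(-39882 + \sqrt{-8342 + 16921}\right) \left(-9806 - 37270\right) = \left(-39882 + \sqrt{8579}\right) \left(-47076\right) = 1877485032 - 47076 \sqrt{8579}$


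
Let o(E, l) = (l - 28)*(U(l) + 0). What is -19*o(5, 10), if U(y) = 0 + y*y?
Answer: 34200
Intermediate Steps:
U(y) = y**2 (U(y) = 0 + y**2 = y**2)
o(E, l) = l**2*(-28 + l) (o(E, l) = (l - 28)*(l**2 + 0) = (-28 + l)*l**2 = l**2*(-28 + l))
-19*o(5, 10) = -19*10**2*(-28 + 10) = -1900*(-18) = -19*(-1800) = 34200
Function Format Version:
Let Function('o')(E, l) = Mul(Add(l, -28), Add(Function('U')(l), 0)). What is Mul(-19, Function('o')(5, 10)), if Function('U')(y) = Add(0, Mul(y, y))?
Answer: 34200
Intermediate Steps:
Function('U')(y) = Pow(y, 2) (Function('U')(y) = Add(0, Pow(y, 2)) = Pow(y, 2))
Function('o')(E, l) = Mul(Pow(l, 2), Add(-28, l)) (Function('o')(E, l) = Mul(Add(l, -28), Add(Pow(l, 2), 0)) = Mul(Add(-28, l), Pow(l, 2)) = Mul(Pow(l, 2), Add(-28, l)))
Mul(-19, Function('o')(5, 10)) = Mul(-19, Mul(Pow(10, 2), Add(-28, 10))) = Mul(-19, Mul(100, -18)) = Mul(-19, -1800) = 34200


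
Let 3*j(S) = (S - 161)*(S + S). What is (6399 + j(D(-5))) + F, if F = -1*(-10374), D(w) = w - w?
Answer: 16773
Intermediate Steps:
D(w) = 0
F = 10374
j(S) = 2*S*(-161 + S)/3 (j(S) = ((S - 161)*(S + S))/3 = ((-161 + S)*(2*S))/3 = (2*S*(-161 + S))/3 = 2*S*(-161 + S)/3)
(6399 + j(D(-5))) + F = (6399 + (⅔)*0*(-161 + 0)) + 10374 = (6399 + (⅔)*0*(-161)) + 10374 = (6399 + 0) + 10374 = 6399 + 10374 = 16773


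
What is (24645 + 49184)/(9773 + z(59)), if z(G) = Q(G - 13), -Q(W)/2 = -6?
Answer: 73829/9785 ≈ 7.5451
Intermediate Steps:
Q(W) = 12 (Q(W) = -2*(-6) = 12)
z(G) = 12
(24645 + 49184)/(9773 + z(59)) = (24645 + 49184)/(9773 + 12) = 73829/9785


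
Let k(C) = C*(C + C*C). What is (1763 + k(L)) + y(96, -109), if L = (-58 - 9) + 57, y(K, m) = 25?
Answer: 888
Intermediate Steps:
L = -10 (L = -67 + 57 = -10)
k(C) = C*(C + C**2)
(1763 + k(L)) + y(96, -109) = (1763 + (-10)**2*(1 - 10)) + 25 = (1763 + 100*(-9)) + 25 = (1763 - 900) + 25 = 863 + 25 = 888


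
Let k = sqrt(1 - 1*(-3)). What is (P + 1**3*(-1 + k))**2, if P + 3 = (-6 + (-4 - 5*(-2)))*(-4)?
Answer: 4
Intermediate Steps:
k = 2 (k = sqrt(1 + 3) = sqrt(4) = 2)
P = -3 (P = -3 + (-6 + (-4 - 5*(-2)))*(-4) = -3 + (-6 + (-4 + 10))*(-4) = -3 + (-6 + 6)*(-4) = -3 + 0*(-4) = -3 + 0 = -3)
(P + 1**3*(-1 + k))**2 = (-3 + 1**3*(-1 + 2))**2 = (-3 + 1*1)**2 = (-3 + 1)**2 = (-2)**2 = 4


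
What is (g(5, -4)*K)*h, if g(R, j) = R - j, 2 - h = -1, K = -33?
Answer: -891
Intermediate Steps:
h = 3 (h = 2 - 1*(-1) = 2 + 1 = 3)
(g(5, -4)*K)*h = ((5 - 1*(-4))*(-33))*3 = ((5 + 4)*(-33))*3 = (9*(-33))*3 = -297*3 = -891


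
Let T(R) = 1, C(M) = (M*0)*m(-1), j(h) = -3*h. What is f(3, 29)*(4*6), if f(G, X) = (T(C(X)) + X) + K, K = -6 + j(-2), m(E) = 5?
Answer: 720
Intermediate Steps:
C(M) = 0 (C(M) = (M*0)*5 = 0*5 = 0)
K = 0 (K = -6 - 3*(-2) = -6 + 6 = 0)
f(G, X) = 1 + X (f(G, X) = (1 + X) + 0 = 1 + X)
f(3, 29)*(4*6) = (1 + 29)*(4*6) = 30*24 = 720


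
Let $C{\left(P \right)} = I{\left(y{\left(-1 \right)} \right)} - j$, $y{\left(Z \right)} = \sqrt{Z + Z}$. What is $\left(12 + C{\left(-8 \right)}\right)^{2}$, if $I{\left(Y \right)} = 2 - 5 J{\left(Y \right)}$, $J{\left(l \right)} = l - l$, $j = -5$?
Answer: $361$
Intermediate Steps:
$y{\left(Z \right)} = \sqrt{2} \sqrt{Z}$ ($y{\left(Z \right)} = \sqrt{2 Z} = \sqrt{2} \sqrt{Z}$)
$J{\left(l \right)} = 0$
$I{\left(Y \right)} = 2$ ($I{\left(Y \right)} = 2 - 0 = 2 + 0 = 2$)
$C{\left(P \right)} = 7$ ($C{\left(P \right)} = 2 - -5 = 2 + 5 = 7$)
$\left(12 + C{\left(-8 \right)}\right)^{2} = \left(12 + 7\right)^{2} = 19^{2} = 361$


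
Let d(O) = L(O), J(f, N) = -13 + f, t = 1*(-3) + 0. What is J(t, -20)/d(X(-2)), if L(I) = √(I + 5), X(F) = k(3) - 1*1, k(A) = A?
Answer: -16*√7/7 ≈ -6.0474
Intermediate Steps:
t = -3 (t = -3 + 0 = -3)
X(F) = 2 (X(F) = 3 - 1*1 = 3 - 1 = 2)
L(I) = √(5 + I)
d(O) = √(5 + O)
J(t, -20)/d(X(-2)) = (-13 - 3)/(√(5 + 2)) = -16*√7/7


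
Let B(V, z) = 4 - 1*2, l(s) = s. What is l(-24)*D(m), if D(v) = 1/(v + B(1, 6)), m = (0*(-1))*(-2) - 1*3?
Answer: 24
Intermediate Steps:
m = -3 (m = 0*(-2) - 3 = 0 - 3 = -3)
B(V, z) = 2 (B(V, z) = 4 - 2 = 2)
D(v) = 1/(2 + v) (D(v) = 1/(v + 2) = 1/(2 + v))
l(-24)*D(m) = -24/(2 - 3) = -24/(-1) = -24*(-1) = 24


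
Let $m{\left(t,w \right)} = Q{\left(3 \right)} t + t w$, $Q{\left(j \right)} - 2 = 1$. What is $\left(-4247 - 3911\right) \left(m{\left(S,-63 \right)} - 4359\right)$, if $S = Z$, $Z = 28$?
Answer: $49266162$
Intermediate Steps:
$Q{\left(j \right)} = 3$ ($Q{\left(j \right)} = 2 + 1 = 3$)
$S = 28$
$m{\left(t,w \right)} = 3 t + t w$
$\left(-4247 - 3911\right) \left(m{\left(S,-63 \right)} - 4359\right) = \left(-4247 - 3911\right) \left(28 \left(3 - 63\right) - 4359\right) = - 8158 \left(28 \left(-60\right) - 4359\right) = - 8158 \left(-1680 - 4359\right) = \left(-8158\right) \left(-6039\right) = 49266162$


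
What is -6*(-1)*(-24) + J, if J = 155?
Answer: 11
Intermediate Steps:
-6*(-1)*(-24) + J = -6*(-1)*(-24) + 155 = -(-6)*(-24) + 155 = -1*144 + 155 = -144 + 155 = 11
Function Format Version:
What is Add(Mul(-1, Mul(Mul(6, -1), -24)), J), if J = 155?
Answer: 11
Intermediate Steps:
Add(Mul(-1, Mul(Mul(6, -1), -24)), J) = Add(Mul(-1, Mul(Mul(6, -1), -24)), 155) = Add(Mul(-1, Mul(-6, -24)), 155) = Add(Mul(-1, 144), 155) = Add(-144, 155) = 11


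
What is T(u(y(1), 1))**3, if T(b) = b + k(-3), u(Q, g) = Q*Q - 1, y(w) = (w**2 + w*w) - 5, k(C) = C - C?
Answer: 512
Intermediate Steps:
k(C) = 0
y(w) = -5 + 2*w**2 (y(w) = (w**2 + w**2) - 5 = 2*w**2 - 5 = -5 + 2*w**2)
u(Q, g) = -1 + Q**2 (u(Q, g) = Q**2 - 1 = -1 + Q**2)
T(b) = b (T(b) = b + 0 = b)
T(u(y(1), 1))**3 = (-1 + (-5 + 2*1**2)**2)**3 = (-1 + (-5 + 2*1)**2)**3 = (-1 + (-5 + 2)**2)**3 = (-1 + (-3)**2)**3 = (-1 + 9)**3 = 8**3 = 512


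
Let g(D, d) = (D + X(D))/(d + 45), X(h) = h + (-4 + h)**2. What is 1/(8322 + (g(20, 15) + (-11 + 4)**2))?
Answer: 15/125639 ≈ 0.00011939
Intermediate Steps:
g(D, d) = ((-4 + D)**2 + 2*D)/(45 + d) (g(D, d) = (D + (D + (-4 + D)**2))/(d + 45) = ((-4 + D)**2 + 2*D)/(45 + d))
1/(8322 + (g(20, 15) + (-11 + 4)**2)) = 1/(8322 + (((-4 + 20)**2 + 2*20)/(45 + 15) + (-11 + 4)**2)) = 1/(8322 + ((16**2 + 40)/60 + (-7)**2)) = 1/(8322 + ((256 + 40)/60 + 49)) = 1/(8322 + ((1/60)*296 + 49)) = 1/(8322 + (74/15 + 49)) = 1/(8322 + 809/15) = 1/(125639/15) = 15/125639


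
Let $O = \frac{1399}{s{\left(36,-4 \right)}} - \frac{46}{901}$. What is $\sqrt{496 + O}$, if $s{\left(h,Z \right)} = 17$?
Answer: $\frac{\sqrt{469418297}}{901} \approx 24.047$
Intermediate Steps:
$O = \frac{74101}{901}$ ($O = \frac{1399}{17} - \frac{46}{901} = \frac{74101}{901} \approx 82.243$)
$\sqrt{496 + O} = \sqrt{496 + \frac{74101}{901}} = \sqrt{\frac{520997}{901}} = \frac{\sqrt{469418297}}{901}$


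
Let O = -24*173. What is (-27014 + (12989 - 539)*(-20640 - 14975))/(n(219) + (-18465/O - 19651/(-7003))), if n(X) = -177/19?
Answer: 81658721409782432/379802373 ≈ 2.1500e+8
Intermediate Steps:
O = -4152
n(X) = -177/19 (n(X) = -177*1/19 = -177/19)
(-27014 + (12989 - 539)*(-20640 - 14975))/(n(219) + (-18465/O - 19651/(-7003))) = (-27014 + (12989 - 539)*(-20640 - 14975))/(-177/19 + (-18465/(-4152) - 19651/(-7003))) = (-27014 + 12450*(-35615))/(-177/19 + (-18465*(-1/4152) - 19651*(-1/7003))) = (-27014 - 443406750)/(-177/19 + (6155/1384 + 19651/7003)) = -443433764/(-177/19 + 70300449/9692152) = -443433764/(-379802373/184150888) = -443433764*(-184150888/379802373) = 81658721409782432/379802373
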